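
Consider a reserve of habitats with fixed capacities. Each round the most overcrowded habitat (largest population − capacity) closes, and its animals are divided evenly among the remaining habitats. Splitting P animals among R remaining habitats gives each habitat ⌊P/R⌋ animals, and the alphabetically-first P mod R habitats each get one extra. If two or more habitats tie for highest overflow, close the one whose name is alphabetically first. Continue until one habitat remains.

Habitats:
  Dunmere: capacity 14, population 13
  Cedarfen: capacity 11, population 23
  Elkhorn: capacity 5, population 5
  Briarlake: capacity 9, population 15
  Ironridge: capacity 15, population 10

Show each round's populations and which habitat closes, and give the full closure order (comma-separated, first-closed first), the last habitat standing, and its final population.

Round 1: Briarlake=15 Cedarfen=23 Dunmere=13 Elkhorn=5 Ironridge=10 → close Cedarfen (overflow 12)
  23÷4 = 5 each, +1 to first 3
Round 2: Briarlake=21 Dunmere=19 Elkhorn=11 Ironridge=15 → close Briarlake (overflow 12)
  21÷3 = 7 each, +1 to first 0
Round 3: Dunmere=26 Elkhorn=18 Ironridge=22 → close Elkhorn (overflow 13)
  18÷2 = 9 each, +1 to first 0
Round 4: Dunmere=35 Ironridge=31 → close Dunmere (overflow 21)
  35÷1 = 35 each, +1 to first 0

Closure order: Cedarfen, Briarlake, Elkhorn, Dunmere
Last habitat: Ironridge with 66 animals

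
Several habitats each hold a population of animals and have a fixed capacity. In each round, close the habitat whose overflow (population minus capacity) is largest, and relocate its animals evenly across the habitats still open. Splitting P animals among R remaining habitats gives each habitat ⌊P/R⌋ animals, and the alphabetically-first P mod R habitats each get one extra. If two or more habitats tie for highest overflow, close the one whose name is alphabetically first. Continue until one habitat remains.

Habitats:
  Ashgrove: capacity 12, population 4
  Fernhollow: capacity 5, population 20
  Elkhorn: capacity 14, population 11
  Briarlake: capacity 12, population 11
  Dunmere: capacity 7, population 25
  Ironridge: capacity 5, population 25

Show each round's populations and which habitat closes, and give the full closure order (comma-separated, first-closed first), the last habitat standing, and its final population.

Closure order: Ironridge, Dunmere, Fernhollow, Briarlake, Elkhorn
Last habitat: Ashgrove with 96 animals

Round 1: Ashgrove=4 Briarlake=11 Dunmere=25 Elkhorn=11 Fernhollow=20 Ironridge=25 → close Ironridge (overflow 20)
  25÷5 = 5 each, +1 to first 0
Round 2: Ashgrove=9 Briarlake=16 Dunmere=30 Elkhorn=16 Fernhollow=25 → close Dunmere (overflow 23)
  30÷4 = 7 each, +1 to first 2
Round 3: Ashgrove=17 Briarlake=24 Elkhorn=23 Fernhollow=32 → close Fernhollow (overflow 27)
  32÷3 = 10 each, +1 to first 2
Round 4: Ashgrove=28 Briarlake=35 Elkhorn=33 → close Briarlake (overflow 23)
  35÷2 = 17 each, +1 to first 1
Round 5: Ashgrove=46 Elkhorn=50 → close Elkhorn (overflow 36)
  50÷1 = 50 each, +1 to first 0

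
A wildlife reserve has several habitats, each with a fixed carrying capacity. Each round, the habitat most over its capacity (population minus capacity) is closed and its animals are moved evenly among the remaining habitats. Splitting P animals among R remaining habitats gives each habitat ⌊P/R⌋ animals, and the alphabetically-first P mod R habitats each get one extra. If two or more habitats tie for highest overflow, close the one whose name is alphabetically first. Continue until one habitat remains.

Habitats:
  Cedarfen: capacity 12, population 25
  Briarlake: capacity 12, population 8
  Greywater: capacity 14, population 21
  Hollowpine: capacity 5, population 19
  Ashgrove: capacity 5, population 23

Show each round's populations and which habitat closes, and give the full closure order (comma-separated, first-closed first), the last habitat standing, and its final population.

Closure order: Ashgrove, Cedarfen, Hollowpine, Greywater
Last habitat: Briarlake with 96 animals

Round 1: Ashgrove=23 Briarlake=8 Cedarfen=25 Greywater=21 Hollowpine=19 → close Ashgrove (overflow 18)
  23÷4 = 5 each, +1 to first 3
Round 2: Briarlake=14 Cedarfen=31 Greywater=27 Hollowpine=24 → close Cedarfen (overflow 19)
  31÷3 = 10 each, +1 to first 1
Round 3: Briarlake=25 Greywater=37 Hollowpine=34 → close Hollowpine (overflow 29)
  34÷2 = 17 each, +1 to first 0
Round 4: Briarlake=42 Greywater=54 → close Greywater (overflow 40)
  54÷1 = 54 each, +1 to first 0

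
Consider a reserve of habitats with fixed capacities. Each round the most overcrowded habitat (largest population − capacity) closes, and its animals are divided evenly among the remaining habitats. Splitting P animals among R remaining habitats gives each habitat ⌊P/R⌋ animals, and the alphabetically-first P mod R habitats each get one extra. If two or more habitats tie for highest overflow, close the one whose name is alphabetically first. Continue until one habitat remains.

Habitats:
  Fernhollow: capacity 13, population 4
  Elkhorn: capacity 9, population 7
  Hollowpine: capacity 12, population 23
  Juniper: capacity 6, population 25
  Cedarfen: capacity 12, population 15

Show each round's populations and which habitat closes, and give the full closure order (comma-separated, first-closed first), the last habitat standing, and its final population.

Closure order: Juniper, Hollowpine, Cedarfen, Elkhorn
Last habitat: Fernhollow with 74 animals

Round 1: Cedarfen=15 Elkhorn=7 Fernhollow=4 Hollowpine=23 Juniper=25 → close Juniper (overflow 19)
  25÷4 = 6 each, +1 to first 1
Round 2: Cedarfen=22 Elkhorn=13 Fernhollow=10 Hollowpine=29 → close Hollowpine (overflow 17)
  29÷3 = 9 each, +1 to first 2
Round 3: Cedarfen=32 Elkhorn=23 Fernhollow=19 → close Cedarfen (overflow 20)
  32÷2 = 16 each, +1 to first 0
Round 4: Elkhorn=39 Fernhollow=35 → close Elkhorn (overflow 30)
  39÷1 = 39 each, +1 to first 0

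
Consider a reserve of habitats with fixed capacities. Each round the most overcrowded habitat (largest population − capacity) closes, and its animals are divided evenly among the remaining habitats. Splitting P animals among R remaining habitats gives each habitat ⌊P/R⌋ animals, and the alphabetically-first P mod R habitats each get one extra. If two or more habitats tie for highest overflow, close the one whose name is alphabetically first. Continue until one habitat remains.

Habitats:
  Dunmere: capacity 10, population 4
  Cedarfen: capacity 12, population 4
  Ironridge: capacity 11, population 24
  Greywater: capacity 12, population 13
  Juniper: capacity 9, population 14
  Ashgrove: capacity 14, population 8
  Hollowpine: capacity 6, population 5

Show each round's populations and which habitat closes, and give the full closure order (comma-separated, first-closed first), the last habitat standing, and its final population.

Round 1: Ashgrove=8 Cedarfen=4 Dunmere=4 Greywater=13 Hollowpine=5 Ironridge=24 Juniper=14 → close Ironridge (overflow 13)
  24÷6 = 4 each, +1 to first 0
Round 2: Ashgrove=12 Cedarfen=8 Dunmere=8 Greywater=17 Hollowpine=9 Juniper=18 → close Juniper (overflow 9)
  18÷5 = 3 each, +1 to first 3
Round 3: Ashgrove=16 Cedarfen=12 Dunmere=12 Greywater=20 Hollowpine=12 → close Greywater (overflow 8)
  20÷4 = 5 each, +1 to first 0
Round 4: Ashgrove=21 Cedarfen=17 Dunmere=17 Hollowpine=17 → close Hollowpine (overflow 11)
  17÷3 = 5 each, +1 to first 2
Round 5: Ashgrove=27 Cedarfen=23 Dunmere=22 → close Ashgrove (overflow 13)
  27÷2 = 13 each, +1 to first 1
Round 6: Cedarfen=37 Dunmere=35 → close Cedarfen (overflow 25)
  37÷1 = 37 each, +1 to first 0

Closure order: Ironridge, Juniper, Greywater, Hollowpine, Ashgrove, Cedarfen
Last habitat: Dunmere with 72 animals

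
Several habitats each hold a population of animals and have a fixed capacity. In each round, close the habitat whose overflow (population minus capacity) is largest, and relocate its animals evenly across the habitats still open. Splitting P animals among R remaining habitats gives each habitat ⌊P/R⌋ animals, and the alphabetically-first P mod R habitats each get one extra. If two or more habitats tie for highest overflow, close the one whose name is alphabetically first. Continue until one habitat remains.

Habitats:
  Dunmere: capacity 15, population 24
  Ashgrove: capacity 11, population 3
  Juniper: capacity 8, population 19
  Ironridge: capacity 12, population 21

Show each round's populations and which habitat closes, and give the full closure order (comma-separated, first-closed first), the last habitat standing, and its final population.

Closure order: Juniper, Dunmere, Ironridge
Last habitat: Ashgrove with 67 animals

Round 1: Ashgrove=3 Dunmere=24 Ironridge=21 Juniper=19 → close Juniper (overflow 11)
  19÷3 = 6 each, +1 to first 1
Round 2: Ashgrove=10 Dunmere=30 Ironridge=27 → close Dunmere (overflow 15)
  30÷2 = 15 each, +1 to first 0
Round 3: Ashgrove=25 Ironridge=42 → close Ironridge (overflow 30)
  42÷1 = 42 each, +1 to first 0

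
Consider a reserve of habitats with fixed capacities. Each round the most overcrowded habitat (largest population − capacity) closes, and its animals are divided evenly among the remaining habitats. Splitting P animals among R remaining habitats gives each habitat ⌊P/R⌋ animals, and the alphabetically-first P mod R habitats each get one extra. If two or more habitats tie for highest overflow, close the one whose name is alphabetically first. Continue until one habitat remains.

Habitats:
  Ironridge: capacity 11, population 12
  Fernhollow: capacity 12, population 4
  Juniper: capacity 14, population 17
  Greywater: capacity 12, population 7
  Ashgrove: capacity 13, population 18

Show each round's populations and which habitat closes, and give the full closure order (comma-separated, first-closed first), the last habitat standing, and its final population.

Closure order: Ashgrove, Juniper, Ironridge, Greywater
Last habitat: Fernhollow with 58 animals

Round 1: Ashgrove=18 Fernhollow=4 Greywater=7 Ironridge=12 Juniper=17 → close Ashgrove (overflow 5)
  18÷4 = 4 each, +1 to first 2
Round 2: Fernhollow=9 Greywater=12 Ironridge=16 Juniper=21 → close Juniper (overflow 7)
  21÷3 = 7 each, +1 to first 0
Round 3: Fernhollow=16 Greywater=19 Ironridge=23 → close Ironridge (overflow 12)
  23÷2 = 11 each, +1 to first 1
Round 4: Fernhollow=28 Greywater=30 → close Greywater (overflow 18)
  30÷1 = 30 each, +1 to first 0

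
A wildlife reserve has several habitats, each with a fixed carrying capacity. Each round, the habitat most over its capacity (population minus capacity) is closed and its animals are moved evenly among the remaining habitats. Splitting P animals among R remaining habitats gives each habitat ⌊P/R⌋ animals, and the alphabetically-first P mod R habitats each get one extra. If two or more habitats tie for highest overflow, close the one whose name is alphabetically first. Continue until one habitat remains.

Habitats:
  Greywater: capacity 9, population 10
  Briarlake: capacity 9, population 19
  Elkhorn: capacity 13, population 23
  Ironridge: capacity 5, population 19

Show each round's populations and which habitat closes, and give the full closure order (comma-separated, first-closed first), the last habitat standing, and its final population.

Round 1: Briarlake=19 Elkhorn=23 Greywater=10 Ironridge=19 → close Ironridge (overflow 14)
  19÷3 = 6 each, +1 to first 1
Round 2: Briarlake=26 Elkhorn=29 Greywater=16 → close Briarlake (overflow 17)
  26÷2 = 13 each, +1 to first 0
Round 3: Elkhorn=42 Greywater=29 → close Elkhorn (overflow 29)
  42÷1 = 42 each, +1 to first 0

Closure order: Ironridge, Briarlake, Elkhorn
Last habitat: Greywater with 71 animals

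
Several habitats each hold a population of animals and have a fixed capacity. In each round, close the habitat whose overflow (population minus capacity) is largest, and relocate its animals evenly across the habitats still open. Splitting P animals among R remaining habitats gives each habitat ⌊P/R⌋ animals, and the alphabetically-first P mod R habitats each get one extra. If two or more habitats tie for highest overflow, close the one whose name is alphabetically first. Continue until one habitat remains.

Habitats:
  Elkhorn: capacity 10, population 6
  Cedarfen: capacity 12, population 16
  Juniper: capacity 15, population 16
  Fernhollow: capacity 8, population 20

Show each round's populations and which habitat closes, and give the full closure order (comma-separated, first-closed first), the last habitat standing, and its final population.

Round 1: Cedarfen=16 Elkhorn=6 Fernhollow=20 Juniper=16 → close Fernhollow (overflow 12)
  20÷3 = 6 each, +1 to first 2
Round 2: Cedarfen=23 Elkhorn=13 Juniper=22 → close Cedarfen (overflow 11)
  23÷2 = 11 each, +1 to first 1
Round 3: Elkhorn=25 Juniper=33 → close Juniper (overflow 18)
  33÷1 = 33 each, +1 to first 0

Closure order: Fernhollow, Cedarfen, Juniper
Last habitat: Elkhorn with 58 animals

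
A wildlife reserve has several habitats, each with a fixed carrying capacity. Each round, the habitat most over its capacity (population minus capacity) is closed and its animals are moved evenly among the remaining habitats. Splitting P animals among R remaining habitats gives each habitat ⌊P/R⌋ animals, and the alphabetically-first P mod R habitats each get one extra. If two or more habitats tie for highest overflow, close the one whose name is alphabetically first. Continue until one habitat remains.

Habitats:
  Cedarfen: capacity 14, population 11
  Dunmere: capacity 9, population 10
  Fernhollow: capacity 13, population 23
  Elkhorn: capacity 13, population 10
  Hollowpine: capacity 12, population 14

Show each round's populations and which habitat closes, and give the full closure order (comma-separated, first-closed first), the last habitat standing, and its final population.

Round 1: Cedarfen=11 Dunmere=10 Elkhorn=10 Fernhollow=23 Hollowpine=14 → close Fernhollow (overflow 10)
  23÷4 = 5 each, +1 to first 3
Round 2: Cedarfen=17 Dunmere=16 Elkhorn=16 Hollowpine=19 → close Dunmere (overflow 7)
  16÷3 = 5 each, +1 to first 1
Round 3: Cedarfen=23 Elkhorn=21 Hollowpine=24 → close Hollowpine (overflow 12)
  24÷2 = 12 each, +1 to first 0
Round 4: Cedarfen=35 Elkhorn=33 → close Cedarfen (overflow 21)
  35÷1 = 35 each, +1 to first 0

Closure order: Fernhollow, Dunmere, Hollowpine, Cedarfen
Last habitat: Elkhorn with 68 animals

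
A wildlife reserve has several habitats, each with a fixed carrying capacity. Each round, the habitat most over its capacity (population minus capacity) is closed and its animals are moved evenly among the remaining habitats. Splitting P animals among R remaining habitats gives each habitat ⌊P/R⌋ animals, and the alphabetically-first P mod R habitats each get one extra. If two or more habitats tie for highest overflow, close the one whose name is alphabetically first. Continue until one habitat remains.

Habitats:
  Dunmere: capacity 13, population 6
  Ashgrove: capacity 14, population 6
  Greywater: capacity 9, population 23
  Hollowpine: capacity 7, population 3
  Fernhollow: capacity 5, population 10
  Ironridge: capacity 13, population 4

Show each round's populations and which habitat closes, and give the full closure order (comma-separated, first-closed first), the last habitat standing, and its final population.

Closure order: Greywater, Fernhollow, Hollowpine, Dunmere, Ashgrove
Last habitat: Ironridge with 52 animals

Round 1: Ashgrove=6 Dunmere=6 Fernhollow=10 Greywater=23 Hollowpine=3 Ironridge=4 → close Greywater (overflow 14)
  23÷5 = 4 each, +1 to first 3
Round 2: Ashgrove=11 Dunmere=11 Fernhollow=15 Hollowpine=7 Ironridge=8 → close Fernhollow (overflow 10)
  15÷4 = 3 each, +1 to first 3
Round 3: Ashgrove=15 Dunmere=15 Hollowpine=11 Ironridge=11 → close Hollowpine (overflow 4)
  11÷3 = 3 each, +1 to first 2
Round 4: Ashgrove=19 Dunmere=19 Ironridge=14 → close Dunmere (overflow 6)
  19÷2 = 9 each, +1 to first 1
Round 5: Ashgrove=29 Ironridge=23 → close Ashgrove (overflow 15)
  29÷1 = 29 each, +1 to first 0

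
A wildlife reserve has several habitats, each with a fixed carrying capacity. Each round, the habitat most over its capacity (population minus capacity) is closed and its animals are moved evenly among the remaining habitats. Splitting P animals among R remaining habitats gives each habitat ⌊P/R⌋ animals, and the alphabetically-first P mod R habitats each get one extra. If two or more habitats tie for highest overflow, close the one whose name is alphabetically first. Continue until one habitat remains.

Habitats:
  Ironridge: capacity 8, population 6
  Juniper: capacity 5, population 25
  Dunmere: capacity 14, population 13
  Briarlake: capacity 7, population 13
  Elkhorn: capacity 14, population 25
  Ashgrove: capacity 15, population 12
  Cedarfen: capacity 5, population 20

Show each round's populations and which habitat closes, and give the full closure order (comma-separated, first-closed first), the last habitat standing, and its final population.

Round 1: Ashgrove=12 Briarlake=13 Cedarfen=20 Dunmere=13 Elkhorn=25 Ironridge=6 Juniper=25 → close Juniper (overflow 20)
  25÷6 = 4 each, +1 to first 1
Round 2: Ashgrove=17 Briarlake=17 Cedarfen=24 Dunmere=17 Elkhorn=29 Ironridge=10 → close Cedarfen (overflow 19)
  24÷5 = 4 each, +1 to first 4
Round 3: Ashgrove=22 Briarlake=22 Dunmere=22 Elkhorn=34 Ironridge=14 → close Elkhorn (overflow 20)
  34÷4 = 8 each, +1 to first 2
Round 4: Ashgrove=31 Briarlake=31 Dunmere=30 Ironridge=22 → close Briarlake (overflow 24)
  31÷3 = 10 each, +1 to first 1
Round 5: Ashgrove=42 Dunmere=40 Ironridge=32 → close Ashgrove (overflow 27)
  42÷2 = 21 each, +1 to first 0
Round 6: Dunmere=61 Ironridge=53 → close Dunmere (overflow 47)
  61÷1 = 61 each, +1 to first 0

Closure order: Juniper, Cedarfen, Elkhorn, Briarlake, Ashgrove, Dunmere
Last habitat: Ironridge with 114 animals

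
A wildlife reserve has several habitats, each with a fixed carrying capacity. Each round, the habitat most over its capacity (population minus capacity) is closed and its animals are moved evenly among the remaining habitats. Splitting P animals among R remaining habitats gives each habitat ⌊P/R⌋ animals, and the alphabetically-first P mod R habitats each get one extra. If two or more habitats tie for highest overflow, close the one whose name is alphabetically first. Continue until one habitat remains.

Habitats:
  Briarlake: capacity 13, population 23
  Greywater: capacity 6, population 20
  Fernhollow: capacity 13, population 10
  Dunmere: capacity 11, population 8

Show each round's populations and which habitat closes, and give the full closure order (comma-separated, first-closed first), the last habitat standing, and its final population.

Closure order: Greywater, Briarlake, Dunmere
Last habitat: Fernhollow with 61 animals

Round 1: Briarlake=23 Dunmere=8 Fernhollow=10 Greywater=20 → close Greywater (overflow 14)
  20÷3 = 6 each, +1 to first 2
Round 2: Briarlake=30 Dunmere=15 Fernhollow=16 → close Briarlake (overflow 17)
  30÷2 = 15 each, +1 to first 0
Round 3: Dunmere=30 Fernhollow=31 → close Dunmere (overflow 19)
  30÷1 = 30 each, +1 to first 0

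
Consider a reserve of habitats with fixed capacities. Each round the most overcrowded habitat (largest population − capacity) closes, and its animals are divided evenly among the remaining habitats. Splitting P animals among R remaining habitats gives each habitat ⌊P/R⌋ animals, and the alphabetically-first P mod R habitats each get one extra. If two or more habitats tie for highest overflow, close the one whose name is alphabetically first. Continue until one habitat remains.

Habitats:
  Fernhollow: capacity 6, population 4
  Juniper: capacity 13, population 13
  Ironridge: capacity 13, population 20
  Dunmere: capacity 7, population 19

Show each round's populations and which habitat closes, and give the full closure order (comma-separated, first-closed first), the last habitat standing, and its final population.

Round 1: Dunmere=19 Fernhollow=4 Ironridge=20 Juniper=13 → close Dunmere (overflow 12)
  19÷3 = 6 each, +1 to first 1
Round 2: Fernhollow=11 Ironridge=26 Juniper=19 → close Ironridge (overflow 13)
  26÷2 = 13 each, +1 to first 0
Round 3: Fernhollow=24 Juniper=32 → close Juniper (overflow 19)
  32÷1 = 32 each, +1 to first 0

Closure order: Dunmere, Ironridge, Juniper
Last habitat: Fernhollow with 56 animals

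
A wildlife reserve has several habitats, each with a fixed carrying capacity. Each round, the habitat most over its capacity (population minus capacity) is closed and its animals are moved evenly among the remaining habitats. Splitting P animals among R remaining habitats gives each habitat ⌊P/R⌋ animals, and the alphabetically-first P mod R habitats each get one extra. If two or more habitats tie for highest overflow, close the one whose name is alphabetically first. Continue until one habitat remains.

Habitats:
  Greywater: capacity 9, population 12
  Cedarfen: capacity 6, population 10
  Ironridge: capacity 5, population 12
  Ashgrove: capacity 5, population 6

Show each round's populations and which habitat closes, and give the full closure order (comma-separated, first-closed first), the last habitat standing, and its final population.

Closure order: Ironridge, Cedarfen, Greywater
Last habitat: Ashgrove with 40 animals

Round 1: Ashgrove=6 Cedarfen=10 Greywater=12 Ironridge=12 → close Ironridge (overflow 7)
  12÷3 = 4 each, +1 to first 0
Round 2: Ashgrove=10 Cedarfen=14 Greywater=16 → close Cedarfen (overflow 8)
  14÷2 = 7 each, +1 to first 0
Round 3: Ashgrove=17 Greywater=23 → close Greywater (overflow 14)
  23÷1 = 23 each, +1 to first 0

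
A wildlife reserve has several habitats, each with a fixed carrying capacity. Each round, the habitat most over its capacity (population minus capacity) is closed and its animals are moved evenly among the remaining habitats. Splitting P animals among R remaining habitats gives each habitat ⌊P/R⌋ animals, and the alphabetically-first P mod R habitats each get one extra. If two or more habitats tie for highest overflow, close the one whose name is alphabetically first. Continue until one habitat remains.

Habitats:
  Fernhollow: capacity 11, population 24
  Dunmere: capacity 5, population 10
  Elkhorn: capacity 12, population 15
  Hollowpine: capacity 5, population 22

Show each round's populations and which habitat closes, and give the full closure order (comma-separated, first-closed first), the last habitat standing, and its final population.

Round 1: Dunmere=10 Elkhorn=15 Fernhollow=24 Hollowpine=22 → close Hollowpine (overflow 17)
  22÷3 = 7 each, +1 to first 1
Round 2: Dunmere=18 Elkhorn=22 Fernhollow=31 → close Fernhollow (overflow 20)
  31÷2 = 15 each, +1 to first 1
Round 3: Dunmere=34 Elkhorn=37 → close Dunmere (overflow 29)
  34÷1 = 34 each, +1 to first 0

Closure order: Hollowpine, Fernhollow, Dunmere
Last habitat: Elkhorn with 71 animals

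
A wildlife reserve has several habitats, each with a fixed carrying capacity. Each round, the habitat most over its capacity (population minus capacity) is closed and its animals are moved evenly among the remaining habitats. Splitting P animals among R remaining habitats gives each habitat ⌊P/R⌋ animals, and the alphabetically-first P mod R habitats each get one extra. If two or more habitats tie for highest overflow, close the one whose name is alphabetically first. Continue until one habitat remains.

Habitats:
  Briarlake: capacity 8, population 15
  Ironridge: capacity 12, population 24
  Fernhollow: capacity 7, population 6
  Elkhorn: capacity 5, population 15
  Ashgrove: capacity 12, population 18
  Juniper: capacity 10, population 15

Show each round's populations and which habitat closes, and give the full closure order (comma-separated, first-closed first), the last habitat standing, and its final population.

Closure order: Ironridge, Elkhorn, Briarlake, Ashgrove, Juniper
Last habitat: Fernhollow with 93 animals

Round 1: Ashgrove=18 Briarlake=15 Elkhorn=15 Fernhollow=6 Ironridge=24 Juniper=15 → close Ironridge (overflow 12)
  24÷5 = 4 each, +1 to first 4
Round 2: Ashgrove=23 Briarlake=20 Elkhorn=20 Fernhollow=11 Juniper=19 → close Elkhorn (overflow 15)
  20÷4 = 5 each, +1 to first 0
Round 3: Ashgrove=28 Briarlake=25 Fernhollow=16 Juniper=24 → close Briarlake (overflow 17)
  25÷3 = 8 each, +1 to first 1
Round 4: Ashgrove=37 Fernhollow=24 Juniper=32 → close Ashgrove (overflow 25)
  37÷2 = 18 each, +1 to first 1
Round 5: Fernhollow=43 Juniper=50 → close Juniper (overflow 40)
  50÷1 = 50 each, +1 to first 0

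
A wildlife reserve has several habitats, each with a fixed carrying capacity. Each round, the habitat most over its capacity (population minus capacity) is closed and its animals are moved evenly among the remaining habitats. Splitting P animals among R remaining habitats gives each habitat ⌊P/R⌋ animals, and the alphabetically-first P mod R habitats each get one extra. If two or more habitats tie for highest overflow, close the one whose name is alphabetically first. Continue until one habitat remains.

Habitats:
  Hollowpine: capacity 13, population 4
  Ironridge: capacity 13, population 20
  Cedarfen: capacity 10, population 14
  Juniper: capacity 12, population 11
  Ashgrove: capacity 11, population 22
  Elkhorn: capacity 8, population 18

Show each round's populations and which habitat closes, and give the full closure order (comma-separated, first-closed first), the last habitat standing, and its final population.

Closure order: Ashgrove, Elkhorn, Ironridge, Cedarfen, Juniper
Last habitat: Hollowpine with 89 animals

Round 1: Ashgrove=22 Cedarfen=14 Elkhorn=18 Hollowpine=4 Ironridge=20 Juniper=11 → close Ashgrove (overflow 11)
  22÷5 = 4 each, +1 to first 2
Round 2: Cedarfen=19 Elkhorn=23 Hollowpine=8 Ironridge=24 Juniper=15 → close Elkhorn (overflow 15)
  23÷4 = 5 each, +1 to first 3
Round 3: Cedarfen=25 Hollowpine=14 Ironridge=30 Juniper=20 → close Ironridge (overflow 17)
  30÷3 = 10 each, +1 to first 0
Round 4: Cedarfen=35 Hollowpine=24 Juniper=30 → close Cedarfen (overflow 25)
  35÷2 = 17 each, +1 to first 1
Round 5: Hollowpine=42 Juniper=47 → close Juniper (overflow 35)
  47÷1 = 47 each, +1 to first 0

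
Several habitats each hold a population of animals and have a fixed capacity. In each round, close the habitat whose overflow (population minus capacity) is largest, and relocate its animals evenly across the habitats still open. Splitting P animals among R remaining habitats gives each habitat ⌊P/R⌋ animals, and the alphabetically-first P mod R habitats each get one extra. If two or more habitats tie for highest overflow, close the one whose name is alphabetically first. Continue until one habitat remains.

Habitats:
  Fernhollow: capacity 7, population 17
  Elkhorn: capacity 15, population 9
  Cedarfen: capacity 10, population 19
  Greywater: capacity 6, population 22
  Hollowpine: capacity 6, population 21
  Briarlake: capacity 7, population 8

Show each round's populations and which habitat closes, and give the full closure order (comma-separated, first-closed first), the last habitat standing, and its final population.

Round 1: Briarlake=8 Cedarfen=19 Elkhorn=9 Fernhollow=17 Greywater=22 Hollowpine=21 → close Greywater (overflow 16)
  22÷5 = 4 each, +1 to first 2
Round 2: Briarlake=13 Cedarfen=24 Elkhorn=13 Fernhollow=21 Hollowpine=25 → close Hollowpine (overflow 19)
  25÷4 = 6 each, +1 to first 1
Round 3: Briarlake=20 Cedarfen=30 Elkhorn=19 Fernhollow=27 → close Cedarfen (overflow 20)
  30÷3 = 10 each, +1 to first 0
Round 4: Briarlake=30 Elkhorn=29 Fernhollow=37 → close Fernhollow (overflow 30)
  37÷2 = 18 each, +1 to first 1
Round 5: Briarlake=49 Elkhorn=47 → close Briarlake (overflow 42)
  49÷1 = 49 each, +1 to first 0

Closure order: Greywater, Hollowpine, Cedarfen, Fernhollow, Briarlake
Last habitat: Elkhorn with 96 animals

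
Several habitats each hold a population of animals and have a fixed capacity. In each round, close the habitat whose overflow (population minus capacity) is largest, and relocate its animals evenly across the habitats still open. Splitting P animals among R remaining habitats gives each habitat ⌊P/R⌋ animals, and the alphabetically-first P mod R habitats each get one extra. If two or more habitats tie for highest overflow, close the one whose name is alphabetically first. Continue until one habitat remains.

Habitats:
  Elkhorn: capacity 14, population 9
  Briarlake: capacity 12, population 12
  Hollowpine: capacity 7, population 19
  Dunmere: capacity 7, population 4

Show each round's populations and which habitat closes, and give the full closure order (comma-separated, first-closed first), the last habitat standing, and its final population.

Round 1: Briarlake=12 Dunmere=4 Elkhorn=9 Hollowpine=19 → close Hollowpine (overflow 12)
  19÷3 = 6 each, +1 to first 1
Round 2: Briarlake=19 Dunmere=10 Elkhorn=15 → close Briarlake (overflow 7)
  19÷2 = 9 each, +1 to first 1
Round 3: Dunmere=20 Elkhorn=24 → close Dunmere (overflow 13)
  20÷1 = 20 each, +1 to first 0

Closure order: Hollowpine, Briarlake, Dunmere
Last habitat: Elkhorn with 44 animals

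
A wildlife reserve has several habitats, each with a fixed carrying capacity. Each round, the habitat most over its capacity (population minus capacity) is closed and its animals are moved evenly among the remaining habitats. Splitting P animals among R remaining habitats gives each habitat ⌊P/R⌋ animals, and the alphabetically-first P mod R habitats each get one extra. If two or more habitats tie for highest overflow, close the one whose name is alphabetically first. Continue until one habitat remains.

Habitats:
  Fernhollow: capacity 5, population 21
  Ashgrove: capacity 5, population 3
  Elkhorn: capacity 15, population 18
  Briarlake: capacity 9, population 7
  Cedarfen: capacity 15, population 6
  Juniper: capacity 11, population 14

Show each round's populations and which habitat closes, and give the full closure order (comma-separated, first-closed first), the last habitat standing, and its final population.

Round 1: Ashgrove=3 Briarlake=7 Cedarfen=6 Elkhorn=18 Fernhollow=21 Juniper=14 → close Fernhollow (overflow 16)
  21÷5 = 4 each, +1 to first 1
Round 2: Ashgrove=8 Briarlake=11 Cedarfen=10 Elkhorn=22 Juniper=18 → close Elkhorn (overflow 7)
  22÷4 = 5 each, +1 to first 2
Round 3: Ashgrove=14 Briarlake=17 Cedarfen=15 Juniper=23 → close Juniper (overflow 12)
  23÷3 = 7 each, +1 to first 2
Round 4: Ashgrove=22 Briarlake=25 Cedarfen=22 → close Ashgrove (overflow 17)
  22÷2 = 11 each, +1 to first 0
Round 5: Briarlake=36 Cedarfen=33 → close Briarlake (overflow 27)
  36÷1 = 36 each, +1 to first 0

Closure order: Fernhollow, Elkhorn, Juniper, Ashgrove, Briarlake
Last habitat: Cedarfen with 69 animals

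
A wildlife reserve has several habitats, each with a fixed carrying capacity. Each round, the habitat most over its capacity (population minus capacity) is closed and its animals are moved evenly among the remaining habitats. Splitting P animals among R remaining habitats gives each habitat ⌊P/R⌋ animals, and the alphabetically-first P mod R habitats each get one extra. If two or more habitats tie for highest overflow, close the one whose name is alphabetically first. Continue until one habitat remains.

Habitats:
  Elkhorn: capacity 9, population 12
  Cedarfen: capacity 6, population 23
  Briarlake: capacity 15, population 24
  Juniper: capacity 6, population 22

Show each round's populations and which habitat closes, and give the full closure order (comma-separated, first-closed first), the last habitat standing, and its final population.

Round 1: Briarlake=24 Cedarfen=23 Elkhorn=12 Juniper=22 → close Cedarfen (overflow 17)
  23÷3 = 7 each, +1 to first 2
Round 2: Briarlake=32 Elkhorn=20 Juniper=29 → close Juniper (overflow 23)
  29÷2 = 14 each, +1 to first 1
Round 3: Briarlake=47 Elkhorn=34 → close Briarlake (overflow 32)
  47÷1 = 47 each, +1 to first 0

Closure order: Cedarfen, Juniper, Briarlake
Last habitat: Elkhorn with 81 animals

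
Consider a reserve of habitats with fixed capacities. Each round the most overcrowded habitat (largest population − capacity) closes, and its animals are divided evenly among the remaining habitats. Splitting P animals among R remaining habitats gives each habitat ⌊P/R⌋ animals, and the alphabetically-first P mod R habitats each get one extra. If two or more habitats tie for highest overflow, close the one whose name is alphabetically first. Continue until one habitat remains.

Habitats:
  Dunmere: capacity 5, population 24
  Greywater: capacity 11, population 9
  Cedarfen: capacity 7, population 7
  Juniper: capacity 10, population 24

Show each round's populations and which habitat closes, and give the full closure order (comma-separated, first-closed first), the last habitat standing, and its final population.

Closure order: Dunmere, Juniper, Cedarfen
Last habitat: Greywater with 64 animals

Round 1: Cedarfen=7 Dunmere=24 Greywater=9 Juniper=24 → close Dunmere (overflow 19)
  24÷3 = 8 each, +1 to first 0
Round 2: Cedarfen=15 Greywater=17 Juniper=32 → close Juniper (overflow 22)
  32÷2 = 16 each, +1 to first 0
Round 3: Cedarfen=31 Greywater=33 → close Cedarfen (overflow 24)
  31÷1 = 31 each, +1 to first 0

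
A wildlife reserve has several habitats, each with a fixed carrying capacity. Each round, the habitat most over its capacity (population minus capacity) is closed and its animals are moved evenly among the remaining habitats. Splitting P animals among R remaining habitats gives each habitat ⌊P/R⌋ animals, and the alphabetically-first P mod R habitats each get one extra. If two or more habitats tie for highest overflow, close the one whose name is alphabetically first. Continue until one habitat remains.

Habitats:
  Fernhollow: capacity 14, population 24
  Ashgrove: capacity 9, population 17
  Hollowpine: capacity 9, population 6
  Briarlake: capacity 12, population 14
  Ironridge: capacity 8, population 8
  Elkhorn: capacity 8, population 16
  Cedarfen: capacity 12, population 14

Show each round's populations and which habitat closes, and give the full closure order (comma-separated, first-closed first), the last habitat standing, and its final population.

Closure order: Fernhollow, Ashgrove, Elkhorn, Briarlake, Cedarfen, Ironridge
Last habitat: Hollowpine with 99 animals

Round 1: Ashgrove=17 Briarlake=14 Cedarfen=14 Elkhorn=16 Fernhollow=24 Hollowpine=6 Ironridge=8 → close Fernhollow (overflow 10)
  24÷6 = 4 each, +1 to first 0
Round 2: Ashgrove=21 Briarlake=18 Cedarfen=18 Elkhorn=20 Hollowpine=10 Ironridge=12 → close Ashgrove (overflow 12)
  21÷5 = 4 each, +1 to first 1
Round 3: Briarlake=23 Cedarfen=22 Elkhorn=24 Hollowpine=14 Ironridge=16 → close Elkhorn (overflow 16)
  24÷4 = 6 each, +1 to first 0
Round 4: Briarlake=29 Cedarfen=28 Hollowpine=20 Ironridge=22 → close Briarlake (overflow 17)
  29÷3 = 9 each, +1 to first 2
Round 5: Cedarfen=38 Hollowpine=30 Ironridge=31 → close Cedarfen (overflow 26)
  38÷2 = 19 each, +1 to first 0
Round 6: Hollowpine=49 Ironridge=50 → close Ironridge (overflow 42)
  50÷1 = 50 each, +1 to first 0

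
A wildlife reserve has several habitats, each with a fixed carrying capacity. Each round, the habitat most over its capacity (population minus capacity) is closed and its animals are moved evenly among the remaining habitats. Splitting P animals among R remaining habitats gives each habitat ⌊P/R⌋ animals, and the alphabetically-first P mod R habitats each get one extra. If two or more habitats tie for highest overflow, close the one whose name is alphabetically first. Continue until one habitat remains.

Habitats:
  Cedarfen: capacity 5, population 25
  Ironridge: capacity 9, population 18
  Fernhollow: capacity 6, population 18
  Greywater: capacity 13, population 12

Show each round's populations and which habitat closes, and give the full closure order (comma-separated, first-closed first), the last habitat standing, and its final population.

Round 1: Cedarfen=25 Fernhollow=18 Greywater=12 Ironridge=18 → close Cedarfen (overflow 20)
  25÷3 = 8 each, +1 to first 1
Round 2: Fernhollow=27 Greywater=20 Ironridge=26 → close Fernhollow (overflow 21)
  27÷2 = 13 each, +1 to first 1
Round 3: Greywater=34 Ironridge=39 → close Ironridge (overflow 30)
  39÷1 = 39 each, +1 to first 0

Closure order: Cedarfen, Fernhollow, Ironridge
Last habitat: Greywater with 73 animals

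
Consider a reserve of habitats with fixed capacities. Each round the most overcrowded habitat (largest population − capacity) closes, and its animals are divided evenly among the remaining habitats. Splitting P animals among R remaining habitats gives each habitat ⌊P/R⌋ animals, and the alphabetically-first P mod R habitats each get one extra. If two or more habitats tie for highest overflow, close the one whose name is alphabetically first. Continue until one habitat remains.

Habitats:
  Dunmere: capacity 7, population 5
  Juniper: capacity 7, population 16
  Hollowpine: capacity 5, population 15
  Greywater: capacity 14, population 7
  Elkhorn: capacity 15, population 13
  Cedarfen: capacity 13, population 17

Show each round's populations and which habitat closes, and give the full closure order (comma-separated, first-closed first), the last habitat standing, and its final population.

Round 1: Cedarfen=17 Dunmere=5 Elkhorn=13 Greywater=7 Hollowpine=15 Juniper=16 → close Hollowpine (overflow 10)
  15÷5 = 3 each, +1 to first 0
Round 2: Cedarfen=20 Dunmere=8 Elkhorn=16 Greywater=10 Juniper=19 → close Juniper (overflow 12)
  19÷4 = 4 each, +1 to first 3
Round 3: Cedarfen=25 Dunmere=13 Elkhorn=21 Greywater=14 → close Cedarfen (overflow 12)
  25÷3 = 8 each, +1 to first 1
Round 4: Dunmere=22 Elkhorn=29 Greywater=22 → close Dunmere (overflow 15)
  22÷2 = 11 each, +1 to first 0
Round 5: Elkhorn=40 Greywater=33 → close Elkhorn (overflow 25)
  40÷1 = 40 each, +1 to first 0

Closure order: Hollowpine, Juniper, Cedarfen, Dunmere, Elkhorn
Last habitat: Greywater with 73 animals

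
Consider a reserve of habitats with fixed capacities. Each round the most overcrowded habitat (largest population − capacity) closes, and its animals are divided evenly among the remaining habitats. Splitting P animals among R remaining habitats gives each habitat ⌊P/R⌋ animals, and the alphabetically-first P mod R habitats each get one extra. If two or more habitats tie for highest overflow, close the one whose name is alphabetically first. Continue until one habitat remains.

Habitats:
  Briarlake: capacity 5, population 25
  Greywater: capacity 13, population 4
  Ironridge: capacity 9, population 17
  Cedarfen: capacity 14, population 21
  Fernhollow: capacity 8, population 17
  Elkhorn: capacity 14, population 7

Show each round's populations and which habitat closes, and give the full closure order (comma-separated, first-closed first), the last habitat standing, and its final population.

Round 1: Briarlake=25 Cedarfen=21 Elkhorn=7 Fernhollow=17 Greywater=4 Ironridge=17 → close Briarlake (overflow 20)
  25÷5 = 5 each, +1 to first 0
Round 2: Cedarfen=26 Elkhorn=12 Fernhollow=22 Greywater=9 Ironridge=22 → close Fernhollow (overflow 14)
  22÷4 = 5 each, +1 to first 2
Round 3: Cedarfen=32 Elkhorn=18 Greywater=14 Ironridge=27 → close Cedarfen (overflow 18)
  32÷3 = 10 each, +1 to first 2
Round 4: Elkhorn=29 Greywater=25 Ironridge=37 → close Ironridge (overflow 28)
  37÷2 = 18 each, +1 to first 1
Round 5: Elkhorn=48 Greywater=43 → close Elkhorn (overflow 34)
  48÷1 = 48 each, +1 to first 0

Closure order: Briarlake, Fernhollow, Cedarfen, Ironridge, Elkhorn
Last habitat: Greywater with 91 animals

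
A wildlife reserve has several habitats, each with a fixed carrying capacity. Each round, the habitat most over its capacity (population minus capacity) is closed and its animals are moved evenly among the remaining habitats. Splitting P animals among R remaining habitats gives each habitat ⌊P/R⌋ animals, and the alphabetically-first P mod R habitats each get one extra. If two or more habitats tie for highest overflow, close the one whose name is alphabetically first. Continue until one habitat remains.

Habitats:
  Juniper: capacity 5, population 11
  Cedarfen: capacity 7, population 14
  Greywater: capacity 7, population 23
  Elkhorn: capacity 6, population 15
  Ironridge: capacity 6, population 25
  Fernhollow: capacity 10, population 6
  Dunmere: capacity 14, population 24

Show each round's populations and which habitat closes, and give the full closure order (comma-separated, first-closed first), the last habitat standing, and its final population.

Closure order: Ironridge, Greywater, Dunmere, Cedarfen, Elkhorn, Juniper
Last habitat: Fernhollow with 118 animals

Round 1: Cedarfen=14 Dunmere=24 Elkhorn=15 Fernhollow=6 Greywater=23 Ironridge=25 Juniper=11 → close Ironridge (overflow 19)
  25÷6 = 4 each, +1 to first 1
Round 2: Cedarfen=19 Dunmere=28 Elkhorn=19 Fernhollow=10 Greywater=27 Juniper=15 → close Greywater (overflow 20)
  27÷5 = 5 each, +1 to first 2
Round 3: Cedarfen=25 Dunmere=34 Elkhorn=24 Fernhollow=15 Juniper=20 → close Dunmere (overflow 20)
  34÷4 = 8 each, +1 to first 2
Round 4: Cedarfen=34 Elkhorn=33 Fernhollow=23 Juniper=28 → close Cedarfen (overflow 27)
  34÷3 = 11 each, +1 to first 1
Round 5: Elkhorn=45 Fernhollow=34 Juniper=39 → close Elkhorn (overflow 39)
  45÷2 = 22 each, +1 to first 1
Round 6: Fernhollow=57 Juniper=61 → close Juniper (overflow 56)
  61÷1 = 61 each, +1 to first 0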